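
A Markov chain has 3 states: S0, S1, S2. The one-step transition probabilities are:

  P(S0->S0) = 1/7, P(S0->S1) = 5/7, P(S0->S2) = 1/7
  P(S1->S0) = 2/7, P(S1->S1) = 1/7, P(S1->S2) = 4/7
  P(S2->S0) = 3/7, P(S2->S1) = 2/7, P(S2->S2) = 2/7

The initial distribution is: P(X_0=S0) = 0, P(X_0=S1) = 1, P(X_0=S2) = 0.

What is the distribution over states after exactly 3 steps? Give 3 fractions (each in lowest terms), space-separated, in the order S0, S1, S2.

Answer: 96/343 127/343 120/343

Derivation:
Propagating the distribution step by step (d_{t+1} = d_t * P):
d_0 = (S0=0, S1=1, S2=0)
  d_1[S0] = 0*1/7 + 1*2/7 + 0*3/7 = 2/7
  d_1[S1] = 0*5/7 + 1*1/7 + 0*2/7 = 1/7
  d_1[S2] = 0*1/7 + 1*4/7 + 0*2/7 = 4/7
d_1 = (S0=2/7, S1=1/7, S2=4/7)
  d_2[S0] = 2/7*1/7 + 1/7*2/7 + 4/7*3/7 = 16/49
  d_2[S1] = 2/7*5/7 + 1/7*1/7 + 4/7*2/7 = 19/49
  d_2[S2] = 2/7*1/7 + 1/7*4/7 + 4/7*2/7 = 2/7
d_2 = (S0=16/49, S1=19/49, S2=2/7)
  d_3[S0] = 16/49*1/7 + 19/49*2/7 + 2/7*3/7 = 96/343
  d_3[S1] = 16/49*5/7 + 19/49*1/7 + 2/7*2/7 = 127/343
  d_3[S2] = 16/49*1/7 + 19/49*4/7 + 2/7*2/7 = 120/343
d_3 = (S0=96/343, S1=127/343, S2=120/343)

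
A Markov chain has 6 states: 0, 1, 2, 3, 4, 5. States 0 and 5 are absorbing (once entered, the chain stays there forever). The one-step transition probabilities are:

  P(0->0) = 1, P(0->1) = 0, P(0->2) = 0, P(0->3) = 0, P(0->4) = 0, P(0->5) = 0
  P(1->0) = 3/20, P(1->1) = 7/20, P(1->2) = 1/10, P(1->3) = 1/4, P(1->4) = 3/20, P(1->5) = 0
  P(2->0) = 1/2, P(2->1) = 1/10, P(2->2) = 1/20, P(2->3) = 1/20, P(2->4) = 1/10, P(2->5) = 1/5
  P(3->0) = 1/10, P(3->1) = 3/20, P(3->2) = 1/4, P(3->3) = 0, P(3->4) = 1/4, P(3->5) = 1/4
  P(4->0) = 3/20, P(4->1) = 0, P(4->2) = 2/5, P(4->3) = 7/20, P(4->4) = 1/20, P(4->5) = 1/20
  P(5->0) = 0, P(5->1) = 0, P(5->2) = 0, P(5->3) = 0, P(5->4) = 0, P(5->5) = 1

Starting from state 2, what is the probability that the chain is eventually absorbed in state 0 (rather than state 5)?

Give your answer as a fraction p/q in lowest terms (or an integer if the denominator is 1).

Let a_i = P(absorbed in 0 | start in state i).
Boundary conditions: a_0 = 1, a_5 = 0.
For each transient state i, a_i = sum_j P(i->j) * a_j:
  a_1 = 3/20*a_0 + 7/20*a_1 + 1/10*a_2 + 1/4*a_3 + 3/20*a_4 + 0*a_5
  a_2 = 1/2*a_0 + 1/10*a_1 + 1/20*a_2 + 1/20*a_3 + 1/10*a_4 + 1/5*a_5
  a_3 = 1/10*a_0 + 3/20*a_1 + 1/4*a_2 + 0*a_3 + 1/4*a_4 + 1/4*a_5
  a_4 = 3/20*a_0 + 0*a_1 + 2/5*a_2 + 7/20*a_3 + 1/20*a_4 + 1/20*a_5

Substituting a_0 = 1 and a_5 = 0, rearrange to (I - Q) a = r where r[i] = P(i -> 0):
  [13/20, -1/10, -1/4, -3/20] . (a_1, a_2, a_3, a_4) = 3/20
  [-1/10, 19/20, -1/20, -1/10] . (a_1, a_2, a_3, a_4) = 1/2
  [-3/20, -1/4, 1, -1/4] . (a_1, a_2, a_3, a_4) = 1/10
  [0, -2/5, -7/20, 19/20] . (a_1, a_2, a_3, a_4) = 3/20

Solving yields:
  a_1 = 7873/11308
  a_2 = 47261/67848
  a_3 = 36721/67848
  a_4 = 44141/67848

Starting state is 2, so the absorption probability is a_2 = 47261/67848.

Answer: 47261/67848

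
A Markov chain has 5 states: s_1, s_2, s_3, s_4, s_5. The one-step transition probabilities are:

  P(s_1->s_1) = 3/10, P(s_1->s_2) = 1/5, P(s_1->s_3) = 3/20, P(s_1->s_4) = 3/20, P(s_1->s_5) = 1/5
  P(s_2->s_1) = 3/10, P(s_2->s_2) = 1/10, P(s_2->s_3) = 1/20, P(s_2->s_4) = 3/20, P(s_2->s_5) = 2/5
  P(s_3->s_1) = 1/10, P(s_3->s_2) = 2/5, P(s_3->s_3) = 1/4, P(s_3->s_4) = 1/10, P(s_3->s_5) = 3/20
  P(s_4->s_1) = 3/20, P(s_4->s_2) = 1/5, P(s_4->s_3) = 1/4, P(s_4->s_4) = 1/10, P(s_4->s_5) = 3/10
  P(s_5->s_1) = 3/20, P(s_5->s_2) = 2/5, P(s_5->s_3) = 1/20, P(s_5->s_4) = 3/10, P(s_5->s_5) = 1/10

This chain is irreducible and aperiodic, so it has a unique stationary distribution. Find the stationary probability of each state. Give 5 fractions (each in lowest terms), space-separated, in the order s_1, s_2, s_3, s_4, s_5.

Answer: 9495/44656 11109/44656 735/5582 15217/89312 21127/89312

Derivation:
The stationary distribution satisfies pi = pi * P, i.e.:
  pi_s_1 = 3/10*pi_s_1 + 3/10*pi_s_2 + 1/10*pi_s_3 + 3/20*pi_s_4 + 3/20*pi_s_5
  pi_s_2 = 1/5*pi_s_1 + 1/10*pi_s_2 + 2/5*pi_s_3 + 1/5*pi_s_4 + 2/5*pi_s_5
  pi_s_3 = 3/20*pi_s_1 + 1/20*pi_s_2 + 1/4*pi_s_3 + 1/4*pi_s_4 + 1/20*pi_s_5
  pi_s_4 = 3/20*pi_s_1 + 3/20*pi_s_2 + 1/10*pi_s_3 + 1/10*pi_s_4 + 3/10*pi_s_5
  pi_s_5 = 1/5*pi_s_1 + 2/5*pi_s_2 + 3/20*pi_s_3 + 3/10*pi_s_4 + 1/10*pi_s_5
with normalization: pi_s_1 + pi_s_2 + pi_s_3 + pi_s_4 + pi_s_5 = 1.

Using the first 4 balance equations plus normalization, the linear system A*pi = b is:
  [-7/10, 3/10, 1/10, 3/20, 3/20] . pi = 0
  [1/5, -9/10, 2/5, 1/5, 2/5] . pi = 0
  [3/20, 1/20, -3/4, 1/4, 1/20] . pi = 0
  [3/20, 3/20, 1/10, -9/10, 3/10] . pi = 0
  [1, 1, 1, 1, 1] . pi = 1

Solving yields:
  pi_s_1 = 9495/44656
  pi_s_2 = 11109/44656
  pi_s_3 = 735/5582
  pi_s_4 = 15217/89312
  pi_s_5 = 21127/89312

Verification (pi * P):
  9495/44656*3/10 + 11109/44656*3/10 + 735/5582*1/10 + 15217/89312*3/20 + 21127/89312*3/20 = 9495/44656 = pi_s_1  (ok)
  9495/44656*1/5 + 11109/44656*1/10 + 735/5582*2/5 + 15217/89312*1/5 + 21127/89312*2/5 = 11109/44656 = pi_s_2  (ok)
  9495/44656*3/20 + 11109/44656*1/20 + 735/5582*1/4 + 15217/89312*1/4 + 21127/89312*1/20 = 735/5582 = pi_s_3  (ok)
  9495/44656*3/20 + 11109/44656*3/20 + 735/5582*1/10 + 15217/89312*1/10 + 21127/89312*3/10 = 15217/89312 = pi_s_4  (ok)
  9495/44656*1/5 + 11109/44656*2/5 + 735/5582*3/20 + 15217/89312*3/10 + 21127/89312*1/10 = 21127/89312 = pi_s_5  (ok)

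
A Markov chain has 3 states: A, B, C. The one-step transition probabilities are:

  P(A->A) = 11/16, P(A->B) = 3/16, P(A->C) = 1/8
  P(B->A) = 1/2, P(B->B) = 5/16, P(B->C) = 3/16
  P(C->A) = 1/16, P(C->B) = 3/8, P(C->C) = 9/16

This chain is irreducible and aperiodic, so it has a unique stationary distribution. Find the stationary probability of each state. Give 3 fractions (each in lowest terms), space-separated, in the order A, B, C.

Answer: 59/123 11/41 31/123

Derivation:
The stationary distribution satisfies pi = pi * P, i.e.:
  pi_A = 11/16*pi_A + 1/2*pi_B + 1/16*pi_C
  pi_B = 3/16*pi_A + 5/16*pi_B + 3/8*pi_C
  pi_C = 1/8*pi_A + 3/16*pi_B + 9/16*pi_C
with normalization: pi_A + pi_B + pi_C = 1.

Using the first 2 balance equations plus normalization, the linear system A*pi = b is:
  [-5/16, 1/2, 1/16] . pi = 0
  [3/16, -11/16, 3/8] . pi = 0
  [1, 1, 1] . pi = 1

Solving yields:
  pi_A = 59/123
  pi_B = 11/41
  pi_C = 31/123

Verification (pi * P):
  59/123*11/16 + 11/41*1/2 + 31/123*1/16 = 59/123 = pi_A  (ok)
  59/123*3/16 + 11/41*5/16 + 31/123*3/8 = 11/41 = pi_B  (ok)
  59/123*1/8 + 11/41*3/16 + 31/123*9/16 = 31/123 = pi_C  (ok)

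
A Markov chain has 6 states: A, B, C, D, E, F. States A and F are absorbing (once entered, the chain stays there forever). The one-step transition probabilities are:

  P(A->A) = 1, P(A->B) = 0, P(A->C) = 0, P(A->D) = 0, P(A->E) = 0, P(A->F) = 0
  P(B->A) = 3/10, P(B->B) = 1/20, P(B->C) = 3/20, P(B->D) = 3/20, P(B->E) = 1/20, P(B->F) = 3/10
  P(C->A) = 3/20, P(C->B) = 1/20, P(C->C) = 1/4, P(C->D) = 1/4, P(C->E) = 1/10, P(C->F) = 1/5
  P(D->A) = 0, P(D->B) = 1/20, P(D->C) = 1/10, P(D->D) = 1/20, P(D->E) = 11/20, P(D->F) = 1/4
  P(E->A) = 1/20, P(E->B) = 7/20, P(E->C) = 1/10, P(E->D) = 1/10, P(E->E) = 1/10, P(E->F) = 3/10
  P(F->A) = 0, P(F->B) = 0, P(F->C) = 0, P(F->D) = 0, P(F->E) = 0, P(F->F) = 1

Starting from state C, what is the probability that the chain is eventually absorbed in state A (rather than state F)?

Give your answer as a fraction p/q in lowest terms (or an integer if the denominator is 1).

Let a_i = P(absorbed in A | start in state i).
Boundary conditions: a_A = 1, a_F = 0.
For each transient state i, a_i = sum_j P(i->j) * a_j:
  a_B = 3/10*a_A + 1/20*a_B + 3/20*a_C + 3/20*a_D + 1/20*a_E + 3/10*a_F
  a_C = 3/20*a_A + 1/20*a_B + 1/4*a_C + 1/4*a_D + 1/10*a_E + 1/5*a_F
  a_D = 0*a_A + 1/20*a_B + 1/10*a_C + 1/20*a_D + 11/20*a_E + 1/4*a_F
  a_E = 1/20*a_A + 7/20*a_B + 1/10*a_C + 1/10*a_D + 1/10*a_E + 3/10*a_F

Substituting a_A = 1 and a_F = 0, rearrange to (I - Q) a = r where r[i] = P(i -> A):
  [19/20, -3/20, -3/20, -1/20] . (a_B, a_C, a_D, a_E) = 3/10
  [-1/20, 3/4, -1/4, -1/10] . (a_B, a_C, a_D, a_E) = 3/20
  [-1/20, -1/10, 19/20, -11/20] . (a_B, a_C, a_D, a_E) = 0
  [-7/20, -1/10, -1/10, 9/10] . (a_B, a_C, a_D, a_E) = 1/20

Solving yields:
  a_B = 31145/74371
  a_C = 25188/74371
  a_D = 1488/6761
  a_E = 20861/74371

Starting state is C, so the absorption probability is a_C = 25188/74371.

Answer: 25188/74371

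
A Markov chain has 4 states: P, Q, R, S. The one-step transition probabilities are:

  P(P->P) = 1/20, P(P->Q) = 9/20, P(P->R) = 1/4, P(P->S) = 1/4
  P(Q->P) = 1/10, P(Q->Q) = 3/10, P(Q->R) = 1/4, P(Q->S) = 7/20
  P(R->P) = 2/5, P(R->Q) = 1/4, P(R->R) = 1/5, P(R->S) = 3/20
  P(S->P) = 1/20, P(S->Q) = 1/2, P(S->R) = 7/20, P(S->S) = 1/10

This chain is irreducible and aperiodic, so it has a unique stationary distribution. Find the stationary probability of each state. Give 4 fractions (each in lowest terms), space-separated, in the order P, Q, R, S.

Answer: 591/3725 1326/3725 967/3725 841/3725

Derivation:
The stationary distribution satisfies pi = pi * P, i.e.:
  pi_P = 1/20*pi_P + 1/10*pi_Q + 2/5*pi_R + 1/20*pi_S
  pi_Q = 9/20*pi_P + 3/10*pi_Q + 1/4*pi_R + 1/2*pi_S
  pi_R = 1/4*pi_P + 1/4*pi_Q + 1/5*pi_R + 7/20*pi_S
  pi_S = 1/4*pi_P + 7/20*pi_Q + 3/20*pi_R + 1/10*pi_S
with normalization: pi_P + pi_Q + pi_R + pi_S = 1.

Using the first 3 balance equations plus normalization, the linear system A*pi = b is:
  [-19/20, 1/10, 2/5, 1/20] . pi = 0
  [9/20, -7/10, 1/4, 1/2] . pi = 0
  [1/4, 1/4, -4/5, 7/20] . pi = 0
  [1, 1, 1, 1] . pi = 1

Solving yields:
  pi_P = 591/3725
  pi_Q = 1326/3725
  pi_R = 967/3725
  pi_S = 841/3725

Verification (pi * P):
  591/3725*1/20 + 1326/3725*1/10 + 967/3725*2/5 + 841/3725*1/20 = 591/3725 = pi_P  (ok)
  591/3725*9/20 + 1326/3725*3/10 + 967/3725*1/4 + 841/3725*1/2 = 1326/3725 = pi_Q  (ok)
  591/3725*1/4 + 1326/3725*1/4 + 967/3725*1/5 + 841/3725*7/20 = 967/3725 = pi_R  (ok)
  591/3725*1/4 + 1326/3725*7/20 + 967/3725*3/20 + 841/3725*1/10 = 841/3725 = pi_S  (ok)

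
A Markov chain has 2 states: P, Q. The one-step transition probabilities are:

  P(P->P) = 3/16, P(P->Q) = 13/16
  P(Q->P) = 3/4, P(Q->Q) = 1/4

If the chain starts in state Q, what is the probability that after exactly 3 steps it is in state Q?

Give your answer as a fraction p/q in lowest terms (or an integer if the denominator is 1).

Computing P^3 by repeated multiplication:
P^1 =
  P: [3/16, 13/16]
  Q: [3/4, 1/4]
P^2 =
  P: [165/256, 91/256]
  Q: [21/64, 43/64]
P^3 =
  P: [1587/4096, 2509/4096]
  Q: [579/1024, 445/1024]

(P^3)[Q -> Q] = 445/1024

Answer: 445/1024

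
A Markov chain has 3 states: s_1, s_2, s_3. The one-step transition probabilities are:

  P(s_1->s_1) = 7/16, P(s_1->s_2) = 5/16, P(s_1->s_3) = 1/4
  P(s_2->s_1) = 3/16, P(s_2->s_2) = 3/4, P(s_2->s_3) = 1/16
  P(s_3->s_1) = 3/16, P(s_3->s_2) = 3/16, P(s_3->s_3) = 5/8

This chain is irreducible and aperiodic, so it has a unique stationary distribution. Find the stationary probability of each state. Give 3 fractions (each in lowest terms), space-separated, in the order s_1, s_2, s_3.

Answer: 1/4 1/2 1/4

Derivation:
The stationary distribution satisfies pi = pi * P, i.e.:
  pi_s_1 = 7/16*pi_s_1 + 3/16*pi_s_2 + 3/16*pi_s_3
  pi_s_2 = 5/16*pi_s_1 + 3/4*pi_s_2 + 3/16*pi_s_3
  pi_s_3 = 1/4*pi_s_1 + 1/16*pi_s_2 + 5/8*pi_s_3
with normalization: pi_s_1 + pi_s_2 + pi_s_3 = 1.

Using the first 2 balance equations plus normalization, the linear system A*pi = b is:
  [-9/16, 3/16, 3/16] . pi = 0
  [5/16, -1/4, 3/16] . pi = 0
  [1, 1, 1] . pi = 1

Solving yields:
  pi_s_1 = 1/4
  pi_s_2 = 1/2
  pi_s_3 = 1/4

Verification (pi * P):
  1/4*7/16 + 1/2*3/16 + 1/4*3/16 = 1/4 = pi_s_1  (ok)
  1/4*5/16 + 1/2*3/4 + 1/4*3/16 = 1/2 = pi_s_2  (ok)
  1/4*1/4 + 1/2*1/16 + 1/4*5/8 = 1/4 = pi_s_3  (ok)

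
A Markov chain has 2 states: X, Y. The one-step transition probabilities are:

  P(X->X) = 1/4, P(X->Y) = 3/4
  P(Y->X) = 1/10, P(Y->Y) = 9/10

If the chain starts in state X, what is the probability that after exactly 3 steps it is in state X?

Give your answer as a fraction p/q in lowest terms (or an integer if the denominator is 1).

Answer: 193/1600

Derivation:
Computing P^3 by repeated multiplication:
P^1 =
  X: [1/4, 3/4]
  Y: [1/10, 9/10]
P^2 =
  X: [11/80, 69/80]
  Y: [23/200, 177/200]
P^3 =
  X: [193/1600, 1407/1600]
  Y: [469/4000, 3531/4000]

(P^3)[X -> X] = 193/1600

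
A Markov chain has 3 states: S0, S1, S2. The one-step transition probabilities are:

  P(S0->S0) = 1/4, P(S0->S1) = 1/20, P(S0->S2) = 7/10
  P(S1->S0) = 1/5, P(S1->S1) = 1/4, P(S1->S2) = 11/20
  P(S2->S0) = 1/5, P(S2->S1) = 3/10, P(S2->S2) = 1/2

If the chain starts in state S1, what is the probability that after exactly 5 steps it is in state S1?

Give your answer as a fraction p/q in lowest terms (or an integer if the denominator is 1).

Computing P^5 by repeated multiplication:
P^1 =
  S0: [1/4, 1/20, 7/10]
  S1: [1/5, 1/4, 11/20]
  S2: [1/5, 3/10, 1/2]
P^2 =
  S0: [17/80, 47/200, 221/400]
  S1: [21/100, 19/80, 221/400]
  S2: [21/100, 47/200, 111/200]
P^3 =
  S0: [337/1600, 1881/8000, 2217/4000]
  S1: [421/2000, 377/1600, 4431/8000]
  S2: [421/2000, 943/4000, 443/800]
P^4 =
  S0: [6737/32000, 18847/80000, 88621/160000]
  S1: [8421/40000, 7539/32000, 88621/160000]
  S2: [8421/40000, 18847/80000, 44311/80000]
P^5 =
  S0: [134737/640000, 753881/3200000, 886217/1600000]
  S1: [168421/800000, 150777/640000, 1772431/3200000]
  S2: [168421/800000, 376943/1600000, 177243/320000]

(P^5)[S1 -> S1] = 150777/640000

Answer: 150777/640000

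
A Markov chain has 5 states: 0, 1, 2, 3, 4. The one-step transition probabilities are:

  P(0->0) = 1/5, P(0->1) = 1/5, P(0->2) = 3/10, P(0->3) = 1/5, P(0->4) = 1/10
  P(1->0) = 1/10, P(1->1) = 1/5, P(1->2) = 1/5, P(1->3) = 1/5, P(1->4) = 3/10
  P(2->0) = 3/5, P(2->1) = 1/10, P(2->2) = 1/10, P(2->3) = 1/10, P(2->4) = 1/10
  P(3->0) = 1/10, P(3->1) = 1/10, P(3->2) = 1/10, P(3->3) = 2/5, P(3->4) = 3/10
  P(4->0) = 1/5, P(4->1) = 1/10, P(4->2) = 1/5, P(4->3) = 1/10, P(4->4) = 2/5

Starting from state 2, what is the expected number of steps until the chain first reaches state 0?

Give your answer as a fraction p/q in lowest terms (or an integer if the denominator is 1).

Let h_i = expected steps to first reach 0 from state i.
Boundary: h_0 = 0.
First-step equations for the other states:
  h_1 = 1 + 1/10*h_0 + 1/5*h_1 + 1/5*h_2 + 1/5*h_3 + 3/10*h_4
  h_2 = 1 + 3/5*h_0 + 1/10*h_1 + 1/10*h_2 + 1/10*h_3 + 1/10*h_4
  h_3 = 1 + 1/10*h_0 + 1/10*h_1 + 1/10*h_2 + 2/5*h_3 + 3/10*h_4
  h_4 = 1 + 1/5*h_0 + 1/10*h_1 + 1/5*h_2 + 1/10*h_3 + 2/5*h_4

Substituting h_0 = 0 and rearranging gives the linear system (I - Q) h = 1:
  [4/5, -1/5, -1/5, -3/10] . (h_1, h_2, h_3, h_4) = 1
  [-1/10, 9/10, -1/10, -1/10] . (h_1, h_2, h_3, h_4) = 1
  [-1/10, -1/10, 3/5, -3/10] . (h_1, h_2, h_3, h_4) = 1
  [-1/10, -1/5, -1/10, 3/5] . (h_1, h_2, h_3, h_4) = 1

Solving yields:
  h_1 = 7850/1663
  h_2 = 4410/1663
  h_3 = 8280/1663
  h_4 = 6930/1663

Starting state is 2, so the expected hitting time is h_2 = 4410/1663.

Answer: 4410/1663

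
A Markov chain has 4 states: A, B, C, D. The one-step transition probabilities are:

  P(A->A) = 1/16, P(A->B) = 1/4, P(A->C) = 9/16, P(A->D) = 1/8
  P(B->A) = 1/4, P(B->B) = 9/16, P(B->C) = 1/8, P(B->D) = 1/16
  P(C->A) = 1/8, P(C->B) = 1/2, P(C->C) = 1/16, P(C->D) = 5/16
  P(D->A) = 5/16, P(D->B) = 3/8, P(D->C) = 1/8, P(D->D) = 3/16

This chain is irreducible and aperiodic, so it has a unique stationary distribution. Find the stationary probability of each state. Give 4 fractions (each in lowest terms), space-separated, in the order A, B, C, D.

Answer: 921/4673 2158/4673 929/4673 665/4673

Derivation:
The stationary distribution satisfies pi = pi * P, i.e.:
  pi_A = 1/16*pi_A + 1/4*pi_B + 1/8*pi_C + 5/16*pi_D
  pi_B = 1/4*pi_A + 9/16*pi_B + 1/2*pi_C + 3/8*pi_D
  pi_C = 9/16*pi_A + 1/8*pi_B + 1/16*pi_C + 1/8*pi_D
  pi_D = 1/8*pi_A + 1/16*pi_B + 5/16*pi_C + 3/16*pi_D
with normalization: pi_A + pi_B + pi_C + pi_D = 1.

Using the first 3 balance equations plus normalization, the linear system A*pi = b is:
  [-15/16, 1/4, 1/8, 5/16] . pi = 0
  [1/4, -7/16, 1/2, 3/8] . pi = 0
  [9/16, 1/8, -15/16, 1/8] . pi = 0
  [1, 1, 1, 1] . pi = 1

Solving yields:
  pi_A = 921/4673
  pi_B = 2158/4673
  pi_C = 929/4673
  pi_D = 665/4673

Verification (pi * P):
  921/4673*1/16 + 2158/4673*1/4 + 929/4673*1/8 + 665/4673*5/16 = 921/4673 = pi_A  (ok)
  921/4673*1/4 + 2158/4673*9/16 + 929/4673*1/2 + 665/4673*3/8 = 2158/4673 = pi_B  (ok)
  921/4673*9/16 + 2158/4673*1/8 + 929/4673*1/16 + 665/4673*1/8 = 929/4673 = pi_C  (ok)
  921/4673*1/8 + 2158/4673*1/16 + 929/4673*5/16 + 665/4673*3/16 = 665/4673 = pi_D  (ok)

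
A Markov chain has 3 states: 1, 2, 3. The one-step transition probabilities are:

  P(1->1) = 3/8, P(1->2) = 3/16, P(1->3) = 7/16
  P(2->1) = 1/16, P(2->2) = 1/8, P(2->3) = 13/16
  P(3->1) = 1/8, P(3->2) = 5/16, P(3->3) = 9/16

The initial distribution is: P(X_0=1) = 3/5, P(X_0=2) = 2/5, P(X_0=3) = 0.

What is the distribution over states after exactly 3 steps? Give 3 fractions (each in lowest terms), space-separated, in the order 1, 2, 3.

Propagating the distribution step by step (d_{t+1} = d_t * P):
d_0 = (1=3/5, 2=2/5, 3=0)
  d_1[1] = 3/5*3/8 + 2/5*1/16 + 0*1/8 = 1/4
  d_1[2] = 3/5*3/16 + 2/5*1/8 + 0*5/16 = 13/80
  d_1[3] = 3/5*7/16 + 2/5*13/16 + 0*9/16 = 47/80
d_1 = (1=1/4, 2=13/80, 3=47/80)
  d_2[1] = 1/4*3/8 + 13/80*1/16 + 47/80*1/8 = 227/1280
  d_2[2] = 1/4*3/16 + 13/80*1/8 + 47/80*5/16 = 321/1280
  d_2[3] = 1/4*7/16 + 13/80*13/16 + 47/80*9/16 = 183/320
d_2 = (1=227/1280, 2=321/1280, 3=183/320)
  d_3[1] = 227/1280*3/8 + 321/1280*1/16 + 183/320*1/8 = 3147/20480
  d_3[2] = 227/1280*3/16 + 321/1280*1/8 + 183/320*5/16 = 4983/20480
  d_3[3] = 227/1280*7/16 + 321/1280*13/16 + 183/320*9/16 = 1235/2048
d_3 = (1=3147/20480, 2=4983/20480, 3=1235/2048)

Answer: 3147/20480 4983/20480 1235/2048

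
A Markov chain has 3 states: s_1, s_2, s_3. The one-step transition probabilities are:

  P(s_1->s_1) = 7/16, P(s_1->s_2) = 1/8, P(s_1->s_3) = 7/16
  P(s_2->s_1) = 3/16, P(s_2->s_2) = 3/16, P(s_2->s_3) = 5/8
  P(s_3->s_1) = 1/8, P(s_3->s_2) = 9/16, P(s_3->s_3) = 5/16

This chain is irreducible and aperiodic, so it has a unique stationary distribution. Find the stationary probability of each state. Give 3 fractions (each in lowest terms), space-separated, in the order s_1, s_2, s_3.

The stationary distribution satisfies pi = pi * P, i.e.:
  pi_s_1 = 7/16*pi_s_1 + 3/16*pi_s_2 + 1/8*pi_s_3
  pi_s_2 = 1/8*pi_s_1 + 3/16*pi_s_2 + 9/16*pi_s_3
  pi_s_3 = 7/16*pi_s_1 + 5/8*pi_s_2 + 5/16*pi_s_3
with normalization: pi_s_1 + pi_s_2 + pi_s_3 = 1.

Using the first 2 balance equations plus normalization, the linear system A*pi = b is:
  [-9/16, 3/16, 1/8] . pi = 0
  [1/8, -13/16, 9/16] . pi = 0
  [1, 1, 1] . pi = 1

Solving yields:
  pi_s_1 = 53/249
  pi_s_2 = 85/249
  pi_s_3 = 37/83

Verification (pi * P):
  53/249*7/16 + 85/249*3/16 + 37/83*1/8 = 53/249 = pi_s_1  (ok)
  53/249*1/8 + 85/249*3/16 + 37/83*9/16 = 85/249 = pi_s_2  (ok)
  53/249*7/16 + 85/249*5/8 + 37/83*5/16 = 37/83 = pi_s_3  (ok)

Answer: 53/249 85/249 37/83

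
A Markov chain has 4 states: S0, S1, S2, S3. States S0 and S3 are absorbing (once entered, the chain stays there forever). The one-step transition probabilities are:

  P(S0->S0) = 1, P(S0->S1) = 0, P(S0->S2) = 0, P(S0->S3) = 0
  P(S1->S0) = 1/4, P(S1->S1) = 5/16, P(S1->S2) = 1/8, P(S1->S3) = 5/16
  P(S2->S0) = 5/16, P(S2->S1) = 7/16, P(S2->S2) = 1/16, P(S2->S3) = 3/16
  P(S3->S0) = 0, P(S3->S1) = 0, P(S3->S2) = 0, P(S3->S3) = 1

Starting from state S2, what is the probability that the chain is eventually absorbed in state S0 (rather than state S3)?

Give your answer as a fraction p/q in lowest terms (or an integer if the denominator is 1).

Answer: 83/151

Derivation:
Let a_i = P(absorbed in S0 | start in state i).
Boundary conditions: a_S0 = 1, a_S3 = 0.
For each transient state i, a_i = sum_j P(i->j) * a_j:
  a_S1 = 1/4*a_S0 + 5/16*a_S1 + 1/8*a_S2 + 5/16*a_S3
  a_S2 = 5/16*a_S0 + 7/16*a_S1 + 1/16*a_S2 + 3/16*a_S3

Substituting a_S0 = 1 and a_S3 = 0, rearrange to (I - Q) a = r where r[i] = P(i -> S0):
  [11/16, -1/8] . (a_S1, a_S2) = 1/4
  [-7/16, 15/16] . (a_S1, a_S2) = 5/16

Solving yields:
  a_S1 = 70/151
  a_S2 = 83/151

Starting state is S2, so the absorption probability is a_S2 = 83/151.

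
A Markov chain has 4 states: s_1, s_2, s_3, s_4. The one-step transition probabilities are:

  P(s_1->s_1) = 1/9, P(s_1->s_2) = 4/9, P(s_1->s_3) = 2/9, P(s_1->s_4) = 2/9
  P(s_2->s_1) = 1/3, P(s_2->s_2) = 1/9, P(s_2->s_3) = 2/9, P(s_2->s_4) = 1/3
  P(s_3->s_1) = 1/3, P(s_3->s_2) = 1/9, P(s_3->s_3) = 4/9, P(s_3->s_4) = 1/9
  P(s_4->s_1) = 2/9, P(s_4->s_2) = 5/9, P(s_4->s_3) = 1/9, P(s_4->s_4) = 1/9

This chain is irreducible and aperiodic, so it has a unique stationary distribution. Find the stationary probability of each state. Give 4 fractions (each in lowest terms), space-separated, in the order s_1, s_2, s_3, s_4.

Answer: 104/409 117/409 105/409 83/409

Derivation:
The stationary distribution satisfies pi = pi * P, i.e.:
  pi_s_1 = 1/9*pi_s_1 + 1/3*pi_s_2 + 1/3*pi_s_3 + 2/9*pi_s_4
  pi_s_2 = 4/9*pi_s_1 + 1/9*pi_s_2 + 1/9*pi_s_3 + 5/9*pi_s_4
  pi_s_3 = 2/9*pi_s_1 + 2/9*pi_s_2 + 4/9*pi_s_3 + 1/9*pi_s_4
  pi_s_4 = 2/9*pi_s_1 + 1/3*pi_s_2 + 1/9*pi_s_3 + 1/9*pi_s_4
with normalization: pi_s_1 + pi_s_2 + pi_s_3 + pi_s_4 = 1.

Using the first 3 balance equations plus normalization, the linear system A*pi = b is:
  [-8/9, 1/3, 1/3, 2/9] . pi = 0
  [4/9, -8/9, 1/9, 5/9] . pi = 0
  [2/9, 2/9, -5/9, 1/9] . pi = 0
  [1, 1, 1, 1] . pi = 1

Solving yields:
  pi_s_1 = 104/409
  pi_s_2 = 117/409
  pi_s_3 = 105/409
  pi_s_4 = 83/409

Verification (pi * P):
  104/409*1/9 + 117/409*1/3 + 105/409*1/3 + 83/409*2/9 = 104/409 = pi_s_1  (ok)
  104/409*4/9 + 117/409*1/9 + 105/409*1/9 + 83/409*5/9 = 117/409 = pi_s_2  (ok)
  104/409*2/9 + 117/409*2/9 + 105/409*4/9 + 83/409*1/9 = 105/409 = pi_s_3  (ok)
  104/409*2/9 + 117/409*1/3 + 105/409*1/9 + 83/409*1/9 = 83/409 = pi_s_4  (ok)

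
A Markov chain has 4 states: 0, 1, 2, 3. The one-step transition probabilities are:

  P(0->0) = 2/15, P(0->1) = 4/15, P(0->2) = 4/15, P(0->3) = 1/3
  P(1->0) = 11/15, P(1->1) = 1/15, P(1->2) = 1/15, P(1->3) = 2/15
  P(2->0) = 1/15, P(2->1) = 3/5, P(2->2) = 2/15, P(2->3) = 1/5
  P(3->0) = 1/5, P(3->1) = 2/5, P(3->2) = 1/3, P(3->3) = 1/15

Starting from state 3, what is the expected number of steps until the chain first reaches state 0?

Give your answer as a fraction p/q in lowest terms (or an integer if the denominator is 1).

Answer: 1395/487

Derivation:
Let h_i = expected steps to first reach 0 from state i.
Boundary: h_0 = 0.
First-step equations for the other states:
  h_1 = 1 + 11/15*h_0 + 1/15*h_1 + 1/15*h_2 + 2/15*h_3
  h_2 = 1 + 1/15*h_0 + 3/5*h_1 + 2/15*h_2 + 1/5*h_3
  h_3 = 1 + 1/5*h_0 + 2/5*h_1 + 1/3*h_2 + 1/15*h_3

Substituting h_0 = 0 and rearranging gives the linear system (I - Q) h = 1:
  [14/15, -1/15, -2/15] . (h_1, h_2, h_3) = 1
  [-3/5, 13/15, -1/5] . (h_1, h_2, h_3) = 1
  [-2/5, -1/3, 14/15] . (h_1, h_2, h_3) = 1

Solving yields:
  h_1 = 825/487
  h_2 = 1455/487
  h_3 = 1395/487

Starting state is 3, so the expected hitting time is h_3 = 1395/487.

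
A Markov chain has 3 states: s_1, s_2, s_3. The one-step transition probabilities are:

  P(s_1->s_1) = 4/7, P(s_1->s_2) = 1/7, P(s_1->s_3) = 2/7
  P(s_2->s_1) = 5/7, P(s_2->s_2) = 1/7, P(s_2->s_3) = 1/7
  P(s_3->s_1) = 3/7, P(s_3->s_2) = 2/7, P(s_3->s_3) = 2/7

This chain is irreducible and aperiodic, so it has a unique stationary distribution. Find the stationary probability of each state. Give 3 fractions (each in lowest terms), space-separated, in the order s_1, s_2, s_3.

The stationary distribution satisfies pi = pi * P, i.e.:
  pi_s_1 = 4/7*pi_s_1 + 5/7*pi_s_2 + 3/7*pi_s_3
  pi_s_2 = 1/7*pi_s_1 + 1/7*pi_s_2 + 2/7*pi_s_3
  pi_s_3 = 2/7*pi_s_1 + 1/7*pi_s_2 + 2/7*pi_s_3
with normalization: pi_s_1 + pi_s_2 + pi_s_3 = 1.

Using the first 2 balance equations plus normalization, the linear system A*pi = b is:
  [-3/7, 5/7, 3/7] . pi = 0
  [1/7, -6/7, 2/7] . pi = 0
  [1, 1, 1] . pi = 1

Solving yields:
  pi_s_1 = 14/25
  pi_s_2 = 9/50
  pi_s_3 = 13/50

Verification (pi * P):
  14/25*4/7 + 9/50*5/7 + 13/50*3/7 = 14/25 = pi_s_1  (ok)
  14/25*1/7 + 9/50*1/7 + 13/50*2/7 = 9/50 = pi_s_2  (ok)
  14/25*2/7 + 9/50*1/7 + 13/50*2/7 = 13/50 = pi_s_3  (ok)

Answer: 14/25 9/50 13/50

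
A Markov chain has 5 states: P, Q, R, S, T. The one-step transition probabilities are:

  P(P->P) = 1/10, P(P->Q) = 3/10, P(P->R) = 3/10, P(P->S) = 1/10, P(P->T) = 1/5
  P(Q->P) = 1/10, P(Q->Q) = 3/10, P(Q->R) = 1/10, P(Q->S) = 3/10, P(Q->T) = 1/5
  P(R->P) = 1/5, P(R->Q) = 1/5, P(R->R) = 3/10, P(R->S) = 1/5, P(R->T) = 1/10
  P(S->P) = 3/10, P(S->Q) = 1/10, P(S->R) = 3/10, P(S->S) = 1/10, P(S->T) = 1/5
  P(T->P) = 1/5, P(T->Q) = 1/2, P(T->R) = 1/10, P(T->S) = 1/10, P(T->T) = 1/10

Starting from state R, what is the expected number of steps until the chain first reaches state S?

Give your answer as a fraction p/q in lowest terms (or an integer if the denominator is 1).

Let h_i = expected steps to first reach S from state i.
Boundary: h_S = 0.
First-step equations for the other states:
  h_P = 1 + 1/10*h_P + 3/10*h_Q + 3/10*h_R + 1/10*h_S + 1/5*h_T
  h_Q = 1 + 1/10*h_P + 3/10*h_Q + 1/10*h_R + 3/10*h_S + 1/5*h_T
  h_R = 1 + 1/5*h_P + 1/5*h_Q + 3/10*h_R + 1/5*h_S + 1/10*h_T
  h_T = 1 + 1/5*h_P + 1/2*h_Q + 1/10*h_R + 1/10*h_S + 1/10*h_T

Substituting h_S = 0 and rearranging gives the linear system (I - Q) h = 1:
  [9/10, -3/10, -3/10, -1/5] . (h_P, h_Q, h_R, h_T) = 1
  [-1/10, 7/10, -1/10, -1/5] . (h_P, h_Q, h_R, h_T) = 1
  [-1/5, -1/5, 7/10, -1/10] . (h_P, h_Q, h_R, h_T) = 1
  [-1/5, -1/2, -1/10, 9/10] . (h_P, h_Q, h_R, h_T) = 1

Solving yields:
  h_P = 2635/482
  h_Q = 1075/241
  h_R = 2425/482
  h_T = 2585/482

Starting state is R, so the expected hitting time is h_R = 2425/482.

Answer: 2425/482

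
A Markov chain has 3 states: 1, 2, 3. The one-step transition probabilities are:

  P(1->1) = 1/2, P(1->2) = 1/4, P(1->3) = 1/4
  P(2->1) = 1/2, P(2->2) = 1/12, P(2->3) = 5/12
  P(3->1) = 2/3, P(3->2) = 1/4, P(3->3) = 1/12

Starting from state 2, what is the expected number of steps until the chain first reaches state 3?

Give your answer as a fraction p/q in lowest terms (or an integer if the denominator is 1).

Answer: 3

Derivation:
Let h_i = expected steps to first reach 3 from state i.
Boundary: h_3 = 0.
First-step equations for the other states:
  h_1 = 1 + 1/2*h_1 + 1/4*h_2 + 1/4*h_3
  h_2 = 1 + 1/2*h_1 + 1/12*h_2 + 5/12*h_3

Substituting h_3 = 0 and rearranging gives the linear system (I - Q) h = 1:
  [1/2, -1/4] . (h_1, h_2) = 1
  [-1/2, 11/12] . (h_1, h_2) = 1

Solving yields:
  h_1 = 7/2
  h_2 = 3

Starting state is 2, so the expected hitting time is h_2 = 3.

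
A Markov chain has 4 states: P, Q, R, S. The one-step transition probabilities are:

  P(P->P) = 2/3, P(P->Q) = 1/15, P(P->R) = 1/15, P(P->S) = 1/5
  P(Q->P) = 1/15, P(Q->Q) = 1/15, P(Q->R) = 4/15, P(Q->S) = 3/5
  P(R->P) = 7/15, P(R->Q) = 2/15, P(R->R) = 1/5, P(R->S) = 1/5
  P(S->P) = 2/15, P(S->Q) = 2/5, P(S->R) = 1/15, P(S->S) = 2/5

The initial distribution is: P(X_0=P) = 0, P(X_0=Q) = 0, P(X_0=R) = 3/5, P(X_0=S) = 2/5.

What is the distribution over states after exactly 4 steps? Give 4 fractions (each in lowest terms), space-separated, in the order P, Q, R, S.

Answer: 29258/84375 9484/50625 30643/253125 29096/84375

Derivation:
Propagating the distribution step by step (d_{t+1} = d_t * P):
d_0 = (P=0, Q=0, R=3/5, S=2/5)
  d_1[P] = 0*2/3 + 0*1/15 + 3/5*7/15 + 2/5*2/15 = 1/3
  d_1[Q] = 0*1/15 + 0*1/15 + 3/5*2/15 + 2/5*2/5 = 6/25
  d_1[R] = 0*1/15 + 0*4/15 + 3/5*1/5 + 2/5*1/15 = 11/75
  d_1[S] = 0*1/5 + 0*3/5 + 3/5*1/5 + 2/5*2/5 = 7/25
d_1 = (P=1/3, Q=6/25, R=11/75, S=7/25)
  d_2[P] = 1/3*2/3 + 6/25*1/15 + 11/75*7/15 + 7/25*2/15 = 43/125
  d_2[Q] = 1/3*1/15 + 6/25*1/15 + 11/75*2/15 + 7/25*2/5 = 191/1125
  d_2[R] = 1/3*1/15 + 6/25*4/15 + 11/75*1/5 + 7/25*1/15 = 151/1125
  d_2[S] = 1/3*1/5 + 6/25*3/5 + 11/75*1/5 + 7/25*2/5 = 44/125
d_2 = (P=43/125, Q=191/1125, R=151/1125, S=44/125)
  d_3[P] = 43/125*2/3 + 191/1125*1/15 + 151/1125*7/15 + 44/125*2/15 = 394/1125
  d_3[Q] = 43/125*1/15 + 191/1125*1/15 + 151/1125*2/15 + 44/125*2/5 = 3256/16875
  d_3[R] = 43/125*1/15 + 191/1125*4/15 + 151/1125*1/5 + 44/125*1/15 = 16/135
  d_3[S] = 43/125*1/5 + 191/1125*3/5 + 151/1125*1/5 + 44/125*2/5 = 1903/5625
d_3 = (P=394/1125, Q=3256/16875, R=16/135, S=1903/5625)
  d_4[P] = 394/1125*2/3 + 3256/16875*1/15 + 16/135*7/15 + 1903/5625*2/15 = 29258/84375
  d_4[Q] = 394/1125*1/15 + 3256/16875*1/15 + 16/135*2/15 + 1903/5625*2/5 = 9484/50625
  d_4[R] = 394/1125*1/15 + 3256/16875*4/15 + 16/135*1/5 + 1903/5625*1/15 = 30643/253125
  d_4[S] = 394/1125*1/5 + 3256/16875*3/5 + 16/135*1/5 + 1903/5625*2/5 = 29096/84375
d_4 = (P=29258/84375, Q=9484/50625, R=30643/253125, S=29096/84375)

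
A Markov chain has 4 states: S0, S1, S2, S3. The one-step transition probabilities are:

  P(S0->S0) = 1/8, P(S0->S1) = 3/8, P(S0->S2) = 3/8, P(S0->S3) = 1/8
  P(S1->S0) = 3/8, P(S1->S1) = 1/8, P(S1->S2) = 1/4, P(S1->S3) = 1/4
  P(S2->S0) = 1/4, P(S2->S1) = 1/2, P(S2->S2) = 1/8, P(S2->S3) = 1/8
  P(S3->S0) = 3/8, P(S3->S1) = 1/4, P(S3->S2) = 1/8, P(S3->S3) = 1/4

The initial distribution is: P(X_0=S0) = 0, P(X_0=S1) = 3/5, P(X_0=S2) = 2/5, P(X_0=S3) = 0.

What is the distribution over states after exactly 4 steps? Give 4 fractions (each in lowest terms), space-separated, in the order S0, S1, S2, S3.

Answer: 1417/5120 6229/20480 1191/5120 3819/20480

Derivation:
Propagating the distribution step by step (d_{t+1} = d_t * P):
d_0 = (S0=0, S1=3/5, S2=2/5, S3=0)
  d_1[S0] = 0*1/8 + 3/5*3/8 + 2/5*1/4 + 0*3/8 = 13/40
  d_1[S1] = 0*3/8 + 3/5*1/8 + 2/5*1/2 + 0*1/4 = 11/40
  d_1[S2] = 0*3/8 + 3/5*1/4 + 2/5*1/8 + 0*1/8 = 1/5
  d_1[S3] = 0*1/8 + 3/5*1/4 + 2/5*1/8 + 0*1/4 = 1/5
d_1 = (S0=13/40, S1=11/40, S2=1/5, S3=1/5)
  d_2[S0] = 13/40*1/8 + 11/40*3/8 + 1/5*1/4 + 1/5*3/8 = 43/160
  d_2[S1] = 13/40*3/8 + 11/40*1/8 + 1/5*1/2 + 1/5*1/4 = 49/160
  d_2[S2] = 13/40*3/8 + 11/40*1/4 + 1/5*1/8 + 1/5*1/8 = 77/320
  d_2[S3] = 13/40*1/8 + 11/40*1/4 + 1/5*1/8 + 1/5*1/4 = 59/320
d_2 = (S0=43/160, S1=49/160, S2=77/320, S3=59/320)
  d_3[S0] = 43/160*1/8 + 49/160*3/8 + 77/320*1/4 + 59/320*3/8 = 711/2560
  d_3[S1] = 43/160*3/8 + 49/160*1/8 + 77/320*1/2 + 59/320*1/4 = 391/1280
  d_3[S2] = 43/160*3/8 + 49/160*1/4 + 77/320*1/8 + 59/320*1/8 = 59/256
  d_3[S3] = 43/160*1/8 + 49/160*1/4 + 77/320*1/8 + 59/320*1/4 = 477/2560
d_3 = (S0=711/2560, S1=391/1280, S2=59/256, S3=477/2560)
  d_4[S0] = 711/2560*1/8 + 391/1280*3/8 + 59/256*1/4 + 477/2560*3/8 = 1417/5120
  d_4[S1] = 711/2560*3/8 + 391/1280*1/8 + 59/256*1/2 + 477/2560*1/4 = 6229/20480
  d_4[S2] = 711/2560*3/8 + 391/1280*1/4 + 59/256*1/8 + 477/2560*1/8 = 1191/5120
  d_4[S3] = 711/2560*1/8 + 391/1280*1/4 + 59/256*1/8 + 477/2560*1/4 = 3819/20480
d_4 = (S0=1417/5120, S1=6229/20480, S2=1191/5120, S3=3819/20480)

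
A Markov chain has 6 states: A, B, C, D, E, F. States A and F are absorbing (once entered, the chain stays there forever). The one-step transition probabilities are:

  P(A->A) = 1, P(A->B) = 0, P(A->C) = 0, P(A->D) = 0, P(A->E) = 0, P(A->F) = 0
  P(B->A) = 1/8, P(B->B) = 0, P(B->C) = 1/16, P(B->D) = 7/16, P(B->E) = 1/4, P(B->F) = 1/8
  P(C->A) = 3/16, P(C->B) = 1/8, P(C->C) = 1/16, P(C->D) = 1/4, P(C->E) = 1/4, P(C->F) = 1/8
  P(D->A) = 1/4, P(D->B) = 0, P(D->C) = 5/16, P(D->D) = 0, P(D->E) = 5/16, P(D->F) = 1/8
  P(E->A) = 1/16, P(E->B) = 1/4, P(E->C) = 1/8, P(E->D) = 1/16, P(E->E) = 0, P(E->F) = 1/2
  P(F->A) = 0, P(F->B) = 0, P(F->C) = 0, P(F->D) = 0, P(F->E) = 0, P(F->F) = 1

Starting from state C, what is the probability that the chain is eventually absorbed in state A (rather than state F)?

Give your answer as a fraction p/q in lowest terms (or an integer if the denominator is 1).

Let a_i = P(absorbed in A | start in state i).
Boundary conditions: a_A = 1, a_F = 0.
For each transient state i, a_i = sum_j P(i->j) * a_j:
  a_B = 1/8*a_A + 0*a_B + 1/16*a_C + 7/16*a_D + 1/4*a_E + 1/8*a_F
  a_C = 3/16*a_A + 1/8*a_B + 1/16*a_C + 1/4*a_D + 1/4*a_E + 1/8*a_F
  a_D = 1/4*a_A + 0*a_B + 5/16*a_C + 0*a_D + 5/16*a_E + 1/8*a_F
  a_E = 1/16*a_A + 1/4*a_B + 1/8*a_C + 1/16*a_D + 0*a_E + 1/2*a_F

Substituting a_A = 1 and a_F = 0, rearrange to (I - Q) a = r where r[i] = P(i -> A):
  [1, -1/16, -7/16, -1/4] . (a_B, a_C, a_D, a_E) = 1/8
  [-1/8, 15/16, -1/4, -1/4] . (a_B, a_C, a_D, a_E) = 3/16
  [0, -5/16, 1, -5/16] . (a_B, a_C, a_D, a_E) = 1/4
  [-1/4, -1/8, -1/16, 1] . (a_B, a_C, a_D, a_E) = 1/16

Solving yields:
  a_B = 9183/21769
  a_C = 9775/21769
  a_D = 10221/21769
  a_E = 5517/21769

Starting state is C, so the absorption probability is a_C = 9775/21769.

Answer: 9775/21769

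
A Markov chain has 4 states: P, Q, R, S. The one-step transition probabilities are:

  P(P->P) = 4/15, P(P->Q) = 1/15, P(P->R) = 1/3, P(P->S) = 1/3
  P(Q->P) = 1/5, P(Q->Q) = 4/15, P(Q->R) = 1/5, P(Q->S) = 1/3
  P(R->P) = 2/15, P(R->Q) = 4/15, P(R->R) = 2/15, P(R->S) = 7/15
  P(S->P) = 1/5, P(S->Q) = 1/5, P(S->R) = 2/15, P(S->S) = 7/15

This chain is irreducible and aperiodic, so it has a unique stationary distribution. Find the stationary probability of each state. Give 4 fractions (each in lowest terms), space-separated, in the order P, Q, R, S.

Answer: 298/1483 295/1483 277/1483 613/1483

Derivation:
The stationary distribution satisfies pi = pi * P, i.e.:
  pi_P = 4/15*pi_P + 1/5*pi_Q + 2/15*pi_R + 1/5*pi_S
  pi_Q = 1/15*pi_P + 4/15*pi_Q + 4/15*pi_R + 1/5*pi_S
  pi_R = 1/3*pi_P + 1/5*pi_Q + 2/15*pi_R + 2/15*pi_S
  pi_S = 1/3*pi_P + 1/3*pi_Q + 7/15*pi_R + 7/15*pi_S
with normalization: pi_P + pi_Q + pi_R + pi_S = 1.

Using the first 3 balance equations plus normalization, the linear system A*pi = b is:
  [-11/15, 1/5, 2/15, 1/5] . pi = 0
  [1/15, -11/15, 4/15, 1/5] . pi = 0
  [1/3, 1/5, -13/15, 2/15] . pi = 0
  [1, 1, 1, 1] . pi = 1

Solving yields:
  pi_P = 298/1483
  pi_Q = 295/1483
  pi_R = 277/1483
  pi_S = 613/1483

Verification (pi * P):
  298/1483*4/15 + 295/1483*1/5 + 277/1483*2/15 + 613/1483*1/5 = 298/1483 = pi_P  (ok)
  298/1483*1/15 + 295/1483*4/15 + 277/1483*4/15 + 613/1483*1/5 = 295/1483 = pi_Q  (ok)
  298/1483*1/3 + 295/1483*1/5 + 277/1483*2/15 + 613/1483*2/15 = 277/1483 = pi_R  (ok)
  298/1483*1/3 + 295/1483*1/3 + 277/1483*7/15 + 613/1483*7/15 = 613/1483 = pi_S  (ok)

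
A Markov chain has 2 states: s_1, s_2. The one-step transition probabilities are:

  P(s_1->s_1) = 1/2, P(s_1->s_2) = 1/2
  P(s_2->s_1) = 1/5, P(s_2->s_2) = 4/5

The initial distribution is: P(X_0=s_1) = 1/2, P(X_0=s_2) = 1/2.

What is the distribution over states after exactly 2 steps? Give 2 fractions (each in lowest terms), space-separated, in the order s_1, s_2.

Answer: 61/200 139/200

Derivation:
Propagating the distribution step by step (d_{t+1} = d_t * P):
d_0 = (s_1=1/2, s_2=1/2)
  d_1[s_1] = 1/2*1/2 + 1/2*1/5 = 7/20
  d_1[s_2] = 1/2*1/2 + 1/2*4/5 = 13/20
d_1 = (s_1=7/20, s_2=13/20)
  d_2[s_1] = 7/20*1/2 + 13/20*1/5 = 61/200
  d_2[s_2] = 7/20*1/2 + 13/20*4/5 = 139/200
d_2 = (s_1=61/200, s_2=139/200)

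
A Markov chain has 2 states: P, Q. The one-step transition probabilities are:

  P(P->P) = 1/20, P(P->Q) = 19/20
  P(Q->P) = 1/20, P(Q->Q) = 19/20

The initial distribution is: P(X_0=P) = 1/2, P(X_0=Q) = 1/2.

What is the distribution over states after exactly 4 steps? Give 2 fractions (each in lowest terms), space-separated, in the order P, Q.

Answer: 1/20 19/20

Derivation:
Propagating the distribution step by step (d_{t+1} = d_t * P):
d_0 = (P=1/2, Q=1/2)
  d_1[P] = 1/2*1/20 + 1/2*1/20 = 1/20
  d_1[Q] = 1/2*19/20 + 1/2*19/20 = 19/20
d_1 = (P=1/20, Q=19/20)
  d_2[P] = 1/20*1/20 + 19/20*1/20 = 1/20
  d_2[Q] = 1/20*19/20 + 19/20*19/20 = 19/20
d_2 = (P=1/20, Q=19/20)
  d_3[P] = 1/20*1/20 + 19/20*1/20 = 1/20
  d_3[Q] = 1/20*19/20 + 19/20*19/20 = 19/20
d_3 = (P=1/20, Q=19/20)
  d_4[P] = 1/20*1/20 + 19/20*1/20 = 1/20
  d_4[Q] = 1/20*19/20 + 19/20*19/20 = 19/20
d_4 = (P=1/20, Q=19/20)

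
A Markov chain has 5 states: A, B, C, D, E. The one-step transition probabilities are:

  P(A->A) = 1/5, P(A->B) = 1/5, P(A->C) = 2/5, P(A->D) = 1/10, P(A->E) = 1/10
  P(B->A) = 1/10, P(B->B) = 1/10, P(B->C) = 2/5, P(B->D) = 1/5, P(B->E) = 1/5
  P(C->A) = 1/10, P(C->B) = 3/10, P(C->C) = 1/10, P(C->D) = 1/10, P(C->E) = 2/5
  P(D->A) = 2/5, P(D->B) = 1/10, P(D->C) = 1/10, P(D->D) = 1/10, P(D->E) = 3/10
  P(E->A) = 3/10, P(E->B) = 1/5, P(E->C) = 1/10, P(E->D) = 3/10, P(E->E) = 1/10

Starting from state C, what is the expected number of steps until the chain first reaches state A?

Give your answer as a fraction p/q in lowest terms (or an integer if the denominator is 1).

Answer: 2635/539

Derivation:
Let h_i = expected steps to first reach A from state i.
Boundary: h_A = 0.
First-step equations for the other states:
  h_B = 1 + 1/10*h_A + 1/10*h_B + 2/5*h_C + 1/5*h_D + 1/5*h_E
  h_C = 1 + 1/10*h_A + 3/10*h_B + 1/10*h_C + 1/10*h_D + 2/5*h_E
  h_D = 1 + 2/5*h_A + 1/10*h_B + 1/10*h_C + 1/10*h_D + 3/10*h_E
  h_E = 1 + 3/10*h_A + 1/5*h_B + 1/10*h_C + 3/10*h_D + 1/10*h_E

Substituting h_A = 0 and rearranging gives the linear system (I - Q) h = 1:
  [9/10, -2/5, -1/5, -1/5] . (h_B, h_C, h_D, h_E) = 1
  [-3/10, 9/10, -1/10, -2/5] . (h_B, h_C, h_D, h_E) = 1
  [-1/10, -1/10, 9/10, -3/10] . (h_B, h_C, h_D, h_E) = 1
  [-1/5, -1/10, -3/10, 9/10] . (h_B, h_C, h_D, h_E) = 1

Solving yields:
  h_B = 380/77
  h_C = 2635/539
  h_D = 5675/1617
  h_E = 6340/1617

Starting state is C, so the expected hitting time is h_C = 2635/539.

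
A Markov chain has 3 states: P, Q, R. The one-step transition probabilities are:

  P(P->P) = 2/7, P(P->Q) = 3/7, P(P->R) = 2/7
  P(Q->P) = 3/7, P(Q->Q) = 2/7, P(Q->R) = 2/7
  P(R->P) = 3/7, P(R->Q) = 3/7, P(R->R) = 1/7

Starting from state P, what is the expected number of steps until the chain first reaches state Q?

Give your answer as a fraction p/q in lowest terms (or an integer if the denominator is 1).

Let h_i = expected steps to first reach Q from state i.
Boundary: h_Q = 0.
First-step equations for the other states:
  h_P = 1 + 2/7*h_P + 3/7*h_Q + 2/7*h_R
  h_R = 1 + 3/7*h_P + 3/7*h_Q + 1/7*h_R

Substituting h_Q = 0 and rearranging gives the linear system (I - Q) h = 1:
  [5/7, -2/7] . (h_P, h_R) = 1
  [-3/7, 6/7] . (h_P, h_R) = 1

Solving yields:
  h_P = 7/3
  h_R = 7/3

Starting state is P, so the expected hitting time is h_P = 7/3.

Answer: 7/3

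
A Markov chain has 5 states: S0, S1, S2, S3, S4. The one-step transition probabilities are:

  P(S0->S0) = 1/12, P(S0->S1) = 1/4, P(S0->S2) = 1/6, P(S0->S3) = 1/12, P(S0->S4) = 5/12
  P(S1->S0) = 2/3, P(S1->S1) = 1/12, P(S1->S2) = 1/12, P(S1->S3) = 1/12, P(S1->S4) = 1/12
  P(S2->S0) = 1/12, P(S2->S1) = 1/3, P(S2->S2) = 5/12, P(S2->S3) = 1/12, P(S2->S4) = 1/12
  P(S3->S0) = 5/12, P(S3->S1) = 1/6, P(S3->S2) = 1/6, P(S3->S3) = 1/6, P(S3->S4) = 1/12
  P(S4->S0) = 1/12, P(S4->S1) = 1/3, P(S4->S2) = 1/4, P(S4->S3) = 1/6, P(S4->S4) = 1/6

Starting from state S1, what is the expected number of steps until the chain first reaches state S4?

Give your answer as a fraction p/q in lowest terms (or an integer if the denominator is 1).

Answer: 20988/4133

Derivation:
Let h_i = expected steps to first reach S4 from state i.
Boundary: h_S4 = 0.
First-step equations for the other states:
  h_S0 = 1 + 1/12*h_S0 + 1/4*h_S1 + 1/6*h_S2 + 1/12*h_S3 + 5/12*h_S4
  h_S1 = 1 + 2/3*h_S0 + 1/12*h_S1 + 1/12*h_S2 + 1/12*h_S3 + 1/12*h_S4
  h_S2 = 1 + 1/12*h_S0 + 1/3*h_S1 + 5/12*h_S2 + 1/12*h_S3 + 1/12*h_S4
  h_S3 = 1 + 5/12*h_S0 + 1/6*h_S1 + 1/6*h_S2 + 1/6*h_S3 + 1/12*h_S4

Substituting h_S4 = 0 and rearranging gives the linear system (I - Q) h = 1:
  [11/12, -1/4, -1/6, -1/12] . (h_S0, h_S1, h_S2, h_S3) = 1
  [-2/3, 11/12, -1/12, -1/12] . (h_S0, h_S1, h_S2, h_S3) = 1
  [-1/12, -1/3, 7/12, -1/12] . (h_S0, h_S1, h_S2, h_S3) = 1
  [-5/12, -1/6, -1/6, 5/6] . (h_S0, h_S1, h_S2, h_S3) = 1

Solving yields:
  h_S0 = 16764/4133
  h_S1 = 20988/4133
  h_S2 = 24684/4133
  h_S3 = 22476/4133

Starting state is S1, so the expected hitting time is h_S1 = 20988/4133.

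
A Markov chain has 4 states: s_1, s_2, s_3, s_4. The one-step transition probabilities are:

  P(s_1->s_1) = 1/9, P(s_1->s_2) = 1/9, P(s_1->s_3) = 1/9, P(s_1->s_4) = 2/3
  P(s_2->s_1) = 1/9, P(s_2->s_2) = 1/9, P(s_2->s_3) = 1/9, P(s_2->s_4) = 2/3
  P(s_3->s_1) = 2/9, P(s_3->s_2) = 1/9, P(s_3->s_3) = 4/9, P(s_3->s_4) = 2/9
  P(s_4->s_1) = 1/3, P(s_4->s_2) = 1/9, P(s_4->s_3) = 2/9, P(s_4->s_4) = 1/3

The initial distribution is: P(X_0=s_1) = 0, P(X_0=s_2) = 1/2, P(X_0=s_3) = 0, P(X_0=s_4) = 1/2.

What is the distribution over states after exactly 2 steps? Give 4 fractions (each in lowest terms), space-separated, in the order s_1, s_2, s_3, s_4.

Propagating the distribution step by step (d_{t+1} = d_t * P):
d_0 = (s_1=0, s_2=1/2, s_3=0, s_4=1/2)
  d_1[s_1] = 0*1/9 + 1/2*1/9 + 0*2/9 + 1/2*1/3 = 2/9
  d_1[s_2] = 0*1/9 + 1/2*1/9 + 0*1/9 + 1/2*1/9 = 1/9
  d_1[s_3] = 0*1/9 + 1/2*1/9 + 0*4/9 + 1/2*2/9 = 1/6
  d_1[s_4] = 0*2/3 + 1/2*2/3 + 0*2/9 + 1/2*1/3 = 1/2
d_1 = (s_1=2/9, s_2=1/9, s_3=1/6, s_4=1/2)
  d_2[s_1] = 2/9*1/9 + 1/9*1/9 + 1/6*2/9 + 1/2*1/3 = 13/54
  d_2[s_2] = 2/9*1/9 + 1/9*1/9 + 1/6*1/9 + 1/2*1/9 = 1/9
  d_2[s_3] = 2/9*1/9 + 1/9*1/9 + 1/6*4/9 + 1/2*2/9 = 2/9
  d_2[s_4] = 2/9*2/3 + 1/9*2/3 + 1/6*2/9 + 1/2*1/3 = 23/54
d_2 = (s_1=13/54, s_2=1/9, s_3=2/9, s_4=23/54)

Answer: 13/54 1/9 2/9 23/54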